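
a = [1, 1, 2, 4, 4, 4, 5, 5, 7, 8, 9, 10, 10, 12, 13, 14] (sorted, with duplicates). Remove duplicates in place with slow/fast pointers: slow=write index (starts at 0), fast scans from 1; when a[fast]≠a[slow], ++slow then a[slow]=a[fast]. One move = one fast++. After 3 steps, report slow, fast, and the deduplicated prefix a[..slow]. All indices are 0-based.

(s=0,f=1) a[fast]=1=a[slow] dup → fast++
(s=0,f=2) a[fast]=2≠a[slow]=1 write a[1]=2 → slow++,fast++
(s=1,f=3) a[fast]=4≠a[slow]=2 write a[2]=4 → slow++,fast++

slow=2, fast=4, prefix=[1, 2, 4]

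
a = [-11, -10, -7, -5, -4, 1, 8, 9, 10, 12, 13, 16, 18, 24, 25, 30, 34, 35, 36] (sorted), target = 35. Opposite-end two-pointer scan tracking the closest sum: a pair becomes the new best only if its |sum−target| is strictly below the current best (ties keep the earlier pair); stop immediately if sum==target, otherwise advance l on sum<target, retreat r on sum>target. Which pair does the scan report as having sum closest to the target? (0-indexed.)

pair (1, 34) with sum 35 (|Δ|=0)

[0,18] -11+36=25 d=10 * → l++
[1,18] -10+36=26 d=9 * → l++
[2,18] -7+36=29 d=6 * → l++
[3,18] -5+36=31 d=4 * → l++
[4,18] -4+36=32 d=3 * → l++
[5,18] 1+36=37 d=2 * → r--
[5,17] 1+35=36 d=1 * → r--
[5,16] 1+34=35 d=0 * → stop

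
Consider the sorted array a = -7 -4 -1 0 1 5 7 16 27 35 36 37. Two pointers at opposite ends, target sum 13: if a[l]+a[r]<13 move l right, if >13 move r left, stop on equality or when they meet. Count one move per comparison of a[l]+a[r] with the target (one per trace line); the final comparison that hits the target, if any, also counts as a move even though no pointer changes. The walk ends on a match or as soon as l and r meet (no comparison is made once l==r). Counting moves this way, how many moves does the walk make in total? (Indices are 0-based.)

[0,11] -7+37=30 >13 → r--
[0,10] -7+36=29 >13 → r--
[0,9] -7+35=28 >13 → r--
[0,8] -7+27=20 >13 → r--
[0,7] -7+16=9 <13 → l++
[1,7] -4+16=12 <13 → l++
[2,7] -1+16=15 >13 → r--
[2,6] -1+7=6 <13 → l++
[3,6] 0+7=7 <13 → l++
[4,6] 1+7=8 <13 → l++
[5,6] 5+7=12 <13 → l++

11 moves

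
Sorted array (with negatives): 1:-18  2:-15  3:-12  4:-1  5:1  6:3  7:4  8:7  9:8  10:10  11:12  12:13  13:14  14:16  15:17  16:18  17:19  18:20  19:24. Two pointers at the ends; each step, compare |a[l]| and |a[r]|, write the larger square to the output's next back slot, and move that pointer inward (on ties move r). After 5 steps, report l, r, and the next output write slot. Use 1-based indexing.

[1,19] |-18|<=|24| out[19]=576 → r--
[1,18] |-18|<=|20| out[18]=400 → r--
[1,17] |-18|<=|19| out[17]=361 → r--
[1,16] |-18|<=|18| out[16]=324 → r--
[1,15] |-18|>|17| out[15]=324 → l++

l=2, r=15, next write slot=14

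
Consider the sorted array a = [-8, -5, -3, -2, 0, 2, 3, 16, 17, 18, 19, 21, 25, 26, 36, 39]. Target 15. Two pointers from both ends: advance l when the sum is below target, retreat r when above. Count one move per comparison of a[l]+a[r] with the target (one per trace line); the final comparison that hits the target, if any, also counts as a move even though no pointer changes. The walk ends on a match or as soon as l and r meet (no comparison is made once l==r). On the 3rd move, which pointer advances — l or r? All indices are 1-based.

r

[1,16] -8+39=31 >15 → r--
[1,15] -8+36=28 >15 → r--
[1,14] -8+26=18 >15 → r--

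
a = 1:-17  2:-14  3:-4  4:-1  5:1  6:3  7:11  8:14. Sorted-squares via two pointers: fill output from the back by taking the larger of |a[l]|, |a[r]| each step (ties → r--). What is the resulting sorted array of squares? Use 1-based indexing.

[1, 1, 9, 16, 121, 196, 196, 289]

[1,8] |-17|>|14| out[8]=289 → l++
[2,8] |-14|<=|14| out[7]=196 → r--
[2,7] |-14|>|11| out[6]=196 → l++
[3,7] |-4|<=|11| out[5]=121 → r--
[3,6] |-4|>|3| out[4]=16 → l++
[4,6] |-1|<=|3| out[3]=9 → r--
[4,5] |-1|<=|1| out[2]=1 → r--
[4,4] |-1|<=|-1| out[1]=1 → r--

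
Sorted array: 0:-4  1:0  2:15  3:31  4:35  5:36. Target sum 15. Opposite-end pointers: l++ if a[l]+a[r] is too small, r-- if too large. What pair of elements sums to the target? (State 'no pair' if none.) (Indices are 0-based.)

[0,5] -4+36=32 >15 → r--
[0,4] -4+35=31 >15 → r--
[0,3] -4+31=27 >15 → r--
[0,2] -4+15=11 <15 → l++
[1,2] 0+15=15 → found

(0, 15)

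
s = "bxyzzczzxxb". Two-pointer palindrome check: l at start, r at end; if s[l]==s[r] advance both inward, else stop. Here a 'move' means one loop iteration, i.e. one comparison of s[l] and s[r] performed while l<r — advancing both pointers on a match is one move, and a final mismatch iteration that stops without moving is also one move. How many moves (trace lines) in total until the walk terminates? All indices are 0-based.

3 moves

l=0 r=10: 'b'=='b', l++,r--
l=1 r=9: 'x'=='x', l++,r--
l=2 r=8: 'y'!='x', stop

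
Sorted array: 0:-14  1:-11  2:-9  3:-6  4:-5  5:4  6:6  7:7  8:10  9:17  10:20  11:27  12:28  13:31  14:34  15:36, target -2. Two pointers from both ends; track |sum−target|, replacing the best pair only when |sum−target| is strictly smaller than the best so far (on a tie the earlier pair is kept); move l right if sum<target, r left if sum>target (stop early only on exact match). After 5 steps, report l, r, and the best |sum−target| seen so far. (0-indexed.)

l=0, r=10, best |Δ|=15

[0,15] -14+36=22 d=24 * → r--
[0,14] -14+34=20 d=22 * → r--
[0,13] -14+31=17 d=19 * → r--
[0,12] -14+28=14 d=16 * → r--
[0,11] -14+27=13 d=15 * → r--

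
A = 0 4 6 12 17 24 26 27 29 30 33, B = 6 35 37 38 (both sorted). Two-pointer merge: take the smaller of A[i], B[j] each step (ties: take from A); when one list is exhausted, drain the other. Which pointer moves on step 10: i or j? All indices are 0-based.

i=0 j=0: A[i]=0<=B[j]=6 take 0, i++
i=1 j=0: A[i]=4<=B[j]=6 take 4, i++
i=2 j=0: A[i]=6<=B[j]=6 take 6, i++
i=3 j=0: A[i]=12>B[j]=6 take 6, j++
i=3 j=1: A[i]=12<=B[j]=35 take 12, i++
i=4 j=1: A[i]=17<=B[j]=35 take 17, i++
i=5 j=1: A[i]=24<=B[j]=35 take 24, i++
i=6 j=1: A[i]=26<=B[j]=35 take 26, i++
i=7 j=1: A[i]=27<=B[j]=35 take 27, i++
i=8 j=1: A[i]=29<=B[j]=35 take 29, i++

i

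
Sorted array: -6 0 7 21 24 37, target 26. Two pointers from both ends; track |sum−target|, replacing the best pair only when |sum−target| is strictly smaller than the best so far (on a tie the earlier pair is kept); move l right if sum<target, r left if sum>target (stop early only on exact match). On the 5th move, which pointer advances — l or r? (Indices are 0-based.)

l=0 r=5: -6+37=31 d=5 *, r--
l=0 r=4: -6+24=18 d=8, l++
l=1 r=4: 0+24=24 d=2 *, l++
l=2 r=4: 7+24=31 d=5, r--
l=2 r=3: 7+21=28 d=2, r--

r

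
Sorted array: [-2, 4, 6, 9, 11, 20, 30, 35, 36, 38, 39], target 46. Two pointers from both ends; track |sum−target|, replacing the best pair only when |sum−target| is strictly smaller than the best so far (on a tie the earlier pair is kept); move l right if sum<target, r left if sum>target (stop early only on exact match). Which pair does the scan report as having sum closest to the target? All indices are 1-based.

[1,11] -2+39=37 d=9 * → l++
[2,11] 4+39=43 d=3 * → l++
[3,11] 6+39=45 d=1 * → l++
[4,11] 9+39=48 d=2 → r--
[4,10] 9+38=47 d=1 → r--
[4,9] 9+36=45 d=1 → l++
[5,9] 11+36=47 d=1 → r--
[5,8] 11+35=46 d=0 * → stop

pair (11, 35) with sum 46 (|Δ|=0)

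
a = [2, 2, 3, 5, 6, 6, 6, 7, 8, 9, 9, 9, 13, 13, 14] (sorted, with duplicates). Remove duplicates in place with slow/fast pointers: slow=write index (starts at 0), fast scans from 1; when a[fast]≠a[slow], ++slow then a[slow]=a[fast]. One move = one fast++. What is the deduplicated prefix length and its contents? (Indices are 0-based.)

length 9; prefix = [2, 3, 5, 6, 7, 8, 9, 13, 14]

slow=0 fast=1: a[fast]=2=a[slow] dup, fast++
slow=0 fast=2: a[fast]=3≠a[slow]=2 write a[1]=3, slow++,fast++
slow=1 fast=3: a[fast]=5≠a[slow]=3 write a[2]=5, slow++,fast++
slow=2 fast=4: a[fast]=6≠a[slow]=5 write a[3]=6, slow++,fast++
slow=3 fast=5: a[fast]=6=a[slow] dup, fast++
slow=3 fast=6: a[fast]=6=a[slow] dup, fast++
slow=3 fast=7: a[fast]=7≠a[slow]=6 write a[4]=7, slow++,fast++
slow=4 fast=8: a[fast]=8≠a[slow]=7 write a[5]=8, slow++,fast++
slow=5 fast=9: a[fast]=9≠a[slow]=8 write a[6]=9, slow++,fast++
slow=6 fast=10: a[fast]=9=a[slow] dup, fast++
slow=6 fast=11: a[fast]=9=a[slow] dup, fast++
slow=6 fast=12: a[fast]=13≠a[slow]=9 write a[7]=13, slow++,fast++
slow=7 fast=13: a[fast]=13=a[slow] dup, fast++
slow=7 fast=14: a[fast]=14≠a[slow]=13 write a[8]=14, slow++,fast++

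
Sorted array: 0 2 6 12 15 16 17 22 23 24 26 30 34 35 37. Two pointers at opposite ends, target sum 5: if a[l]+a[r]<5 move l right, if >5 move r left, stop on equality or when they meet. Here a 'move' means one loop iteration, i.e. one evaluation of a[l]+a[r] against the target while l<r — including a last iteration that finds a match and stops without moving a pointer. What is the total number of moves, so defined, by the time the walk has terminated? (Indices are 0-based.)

14 moves

l=0 r=14: 0+37=37 >5, r--
l=0 r=13: 0+35=35 >5, r--
l=0 r=12: 0+34=34 >5, r--
l=0 r=11: 0+30=30 >5, r--
l=0 r=10: 0+26=26 >5, r--
l=0 r=9: 0+24=24 >5, r--
l=0 r=8: 0+23=23 >5, r--
l=0 r=7: 0+22=22 >5, r--
l=0 r=6: 0+17=17 >5, r--
l=0 r=5: 0+16=16 >5, r--
l=0 r=4: 0+15=15 >5, r--
l=0 r=3: 0+12=12 >5, r--
l=0 r=2: 0+6=6 >5, r--
l=0 r=1: 0+2=2 <5, l++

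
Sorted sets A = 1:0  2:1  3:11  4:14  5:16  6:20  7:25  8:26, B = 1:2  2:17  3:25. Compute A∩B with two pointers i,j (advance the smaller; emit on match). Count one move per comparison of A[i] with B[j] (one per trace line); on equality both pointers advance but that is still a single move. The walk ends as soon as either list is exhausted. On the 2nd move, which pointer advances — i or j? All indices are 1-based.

i

[i=1,j=1] 0<2 → i++
[i=2,j=1] 1<2 → i++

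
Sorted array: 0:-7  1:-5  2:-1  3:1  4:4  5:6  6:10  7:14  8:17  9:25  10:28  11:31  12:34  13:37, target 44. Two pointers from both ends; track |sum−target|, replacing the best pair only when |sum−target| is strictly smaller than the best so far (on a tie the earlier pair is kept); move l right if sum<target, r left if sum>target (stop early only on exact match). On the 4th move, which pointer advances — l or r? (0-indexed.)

l

l=0 r=13: -7+37=30 d=14 *, l++
l=1 r=13: -5+37=32 d=12 *, l++
l=2 r=13: -1+37=36 d=8 *, l++
l=3 r=13: 1+37=38 d=6 *, l++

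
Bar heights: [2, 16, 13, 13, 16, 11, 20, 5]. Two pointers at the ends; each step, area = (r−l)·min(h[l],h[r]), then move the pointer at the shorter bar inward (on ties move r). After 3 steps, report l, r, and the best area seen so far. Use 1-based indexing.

l=1 r=8: min(2,5)*7=14 best=14 *, l++
l=2 r=8: min(16,5)*6=30 best=30 *, r--
l=2 r=7: min(16,20)*5=80 best=80 *, l++

l=3, r=7, best area=80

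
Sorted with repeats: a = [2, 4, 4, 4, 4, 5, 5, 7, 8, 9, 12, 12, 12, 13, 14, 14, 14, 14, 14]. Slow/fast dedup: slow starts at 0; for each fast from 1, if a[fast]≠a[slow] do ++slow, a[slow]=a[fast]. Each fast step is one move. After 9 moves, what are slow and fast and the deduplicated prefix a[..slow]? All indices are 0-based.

slow=5, fast=10, prefix=[2, 4, 5, 7, 8, 9]

(s=0,f=1) a[fast]=4≠a[slow]=2 write a[1]=4 → slow++,fast++
(s=1,f=2) a[fast]=4=a[slow] dup → fast++
(s=1,f=3) a[fast]=4=a[slow] dup → fast++
(s=1,f=4) a[fast]=4=a[slow] dup → fast++
(s=1,f=5) a[fast]=5≠a[slow]=4 write a[2]=5 → slow++,fast++
(s=2,f=6) a[fast]=5=a[slow] dup → fast++
(s=2,f=7) a[fast]=7≠a[slow]=5 write a[3]=7 → slow++,fast++
(s=3,f=8) a[fast]=8≠a[slow]=7 write a[4]=8 → slow++,fast++
(s=4,f=9) a[fast]=9≠a[slow]=8 write a[5]=9 → slow++,fast++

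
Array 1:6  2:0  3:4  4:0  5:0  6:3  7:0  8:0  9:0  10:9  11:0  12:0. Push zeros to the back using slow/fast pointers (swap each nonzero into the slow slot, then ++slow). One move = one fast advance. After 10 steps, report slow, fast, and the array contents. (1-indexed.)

slow=5, fast=11, a=[6, 4, 3, 9, 0, 0, 0, 0, 0, 0, 0, 0]

(s=1,f=1) a[fast]=6≠0 swap→a[1]=6 → slow++,fast++
(s=2,f=2) a[fast]=0 → fast++
(s=2,f=3) a[fast]=4≠0 swap→a[2]=4 → slow++,fast++
(s=3,f=4) a[fast]=0 → fast++
(s=3,f=5) a[fast]=0 → fast++
(s=3,f=6) a[fast]=3≠0 swap→a[3]=3 → slow++,fast++
(s=4,f=7) a[fast]=0 → fast++
(s=4,f=8) a[fast]=0 → fast++
(s=4,f=9) a[fast]=0 → fast++
(s=4,f=10) a[fast]=9≠0 swap→a[4]=9 → slow++,fast++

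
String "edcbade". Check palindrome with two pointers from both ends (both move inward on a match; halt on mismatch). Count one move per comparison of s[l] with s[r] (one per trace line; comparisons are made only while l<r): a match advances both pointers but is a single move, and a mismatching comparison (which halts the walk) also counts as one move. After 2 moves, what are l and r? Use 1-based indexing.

[1,7] 'e'=='e' → l++,r--
[2,6] 'd'=='d' → l++,r--

l=3, r=5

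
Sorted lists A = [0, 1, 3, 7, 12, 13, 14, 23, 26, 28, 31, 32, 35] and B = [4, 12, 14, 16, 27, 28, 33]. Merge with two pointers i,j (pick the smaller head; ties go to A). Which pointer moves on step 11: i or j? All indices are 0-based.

j

i=0 j=0: A[i]=0<=B[j]=4 take 0, i++
i=1 j=0: A[i]=1<=B[j]=4 take 1, i++
i=2 j=0: A[i]=3<=B[j]=4 take 3, i++
i=3 j=0: A[i]=7>B[j]=4 take 4, j++
i=3 j=1: A[i]=7<=B[j]=12 take 7, i++
i=4 j=1: A[i]=12<=B[j]=12 take 12, i++
i=5 j=1: A[i]=13>B[j]=12 take 12, j++
i=5 j=2: A[i]=13<=B[j]=14 take 13, i++
i=6 j=2: A[i]=14<=B[j]=14 take 14, i++
i=7 j=2: A[i]=23>B[j]=14 take 14, j++
i=7 j=3: A[i]=23>B[j]=16 take 16, j++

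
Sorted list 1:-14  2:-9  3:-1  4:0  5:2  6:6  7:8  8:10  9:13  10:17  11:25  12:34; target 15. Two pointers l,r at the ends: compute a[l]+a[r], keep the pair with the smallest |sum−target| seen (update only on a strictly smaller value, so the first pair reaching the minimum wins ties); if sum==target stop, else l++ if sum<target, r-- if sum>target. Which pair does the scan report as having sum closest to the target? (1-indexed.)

pair (2, 13) with sum 15 (|Δ|=0)

l=1 r=12: -14+34=20 d=5 *, r--
l=1 r=11: -14+25=11 d=4 *, l++
l=2 r=11: -9+25=16 d=1 *, r--
l=2 r=10: -9+17=8 d=7, l++
l=3 r=10: -1+17=16 d=1, r--
l=3 r=9: -1+13=12 d=3, l++
l=4 r=9: 0+13=13 d=2, l++
l=5 r=9: 2+13=15 d=0 *, stop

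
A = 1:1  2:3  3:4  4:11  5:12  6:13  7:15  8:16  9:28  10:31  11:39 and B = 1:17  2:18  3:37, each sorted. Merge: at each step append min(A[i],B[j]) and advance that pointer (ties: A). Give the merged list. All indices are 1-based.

i=1 j=1: A[i]=1<=B[j]=17 take 1, i++
i=2 j=1: A[i]=3<=B[j]=17 take 3, i++
i=3 j=1: A[i]=4<=B[j]=17 take 4, i++
i=4 j=1: A[i]=11<=B[j]=17 take 11, i++
i=5 j=1: A[i]=12<=B[j]=17 take 12, i++
i=6 j=1: A[i]=13<=B[j]=17 take 13, i++
i=7 j=1: A[i]=15<=B[j]=17 take 15, i++
i=8 j=1: A[i]=16<=B[j]=17 take 16, i++
i=9 j=1: A[i]=28>B[j]=17 take 17, j++
i=9 j=2: A[i]=28>B[j]=18 take 18, j++
i=9 j=3: A[i]=28<=B[j]=37 take 28, i++
i=10 j=3: A[i]=31<=B[j]=37 take 31, i++
i=11 j=3: A[i]=39>B[j]=37 take 37, j++
i=11 j=4: B done, take A[i]=39, i++

[1, 3, 4, 11, 12, 13, 15, 16, 17, 18, 28, 31, 37, 39]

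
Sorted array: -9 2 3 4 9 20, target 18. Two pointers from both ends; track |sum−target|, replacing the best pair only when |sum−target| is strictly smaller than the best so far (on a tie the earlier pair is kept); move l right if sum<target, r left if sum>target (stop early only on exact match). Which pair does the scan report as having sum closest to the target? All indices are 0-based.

pair (2, 20) with sum 22 (|Δ|=4)

l=0 r=5: -9+20=11 d=7 *, l++
l=1 r=5: 2+20=22 d=4 *, r--
l=1 r=4: 2+9=11 d=7, l++
l=2 r=4: 3+9=12 d=6, l++
l=3 r=4: 4+9=13 d=5, l++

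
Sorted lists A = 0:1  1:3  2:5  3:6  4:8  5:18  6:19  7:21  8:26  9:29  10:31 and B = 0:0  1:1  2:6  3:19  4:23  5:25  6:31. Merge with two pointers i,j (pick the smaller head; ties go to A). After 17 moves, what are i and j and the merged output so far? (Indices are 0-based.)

i=11, j=6, merged so far=[0, 1, 1, 3, 5, 6, 6, 8, 18, 19, 19, 21, 23, 25, 26, 29, 31]

[i=0,j=0] A[i]=1>B[j]=0 take 0 → j++
[i=0,j=1] A[i]=1<=B[j]=1 take 1 → i++
[i=1,j=1] A[i]=3>B[j]=1 take 1 → j++
[i=1,j=2] A[i]=3<=B[j]=6 take 3 → i++
[i=2,j=2] A[i]=5<=B[j]=6 take 5 → i++
[i=3,j=2] A[i]=6<=B[j]=6 take 6 → i++
[i=4,j=2] A[i]=8>B[j]=6 take 6 → j++
[i=4,j=3] A[i]=8<=B[j]=19 take 8 → i++
[i=5,j=3] A[i]=18<=B[j]=19 take 18 → i++
[i=6,j=3] A[i]=19<=B[j]=19 take 19 → i++
[i=7,j=3] A[i]=21>B[j]=19 take 19 → j++
[i=7,j=4] A[i]=21<=B[j]=23 take 21 → i++
[i=8,j=4] A[i]=26>B[j]=23 take 23 → j++
[i=8,j=5] A[i]=26>B[j]=25 take 25 → j++
[i=8,j=6] A[i]=26<=B[j]=31 take 26 → i++
[i=9,j=6] A[i]=29<=B[j]=31 take 29 → i++
[i=10,j=6] A[i]=31<=B[j]=31 take 31 → i++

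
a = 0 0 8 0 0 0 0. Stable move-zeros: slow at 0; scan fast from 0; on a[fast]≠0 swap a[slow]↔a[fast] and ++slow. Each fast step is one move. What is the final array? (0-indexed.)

slow=0 fast=0: a[fast]=0, fast++
slow=0 fast=1: a[fast]=0, fast++
slow=0 fast=2: a[fast]=8≠0 swap→a[0]=8, slow++,fast++
slow=1 fast=3: a[fast]=0, fast++
slow=1 fast=4: a[fast]=0, fast++
slow=1 fast=5: a[fast]=0, fast++
slow=1 fast=6: a[fast]=0, fast++

[8, 0, 0, 0, 0, 0, 0]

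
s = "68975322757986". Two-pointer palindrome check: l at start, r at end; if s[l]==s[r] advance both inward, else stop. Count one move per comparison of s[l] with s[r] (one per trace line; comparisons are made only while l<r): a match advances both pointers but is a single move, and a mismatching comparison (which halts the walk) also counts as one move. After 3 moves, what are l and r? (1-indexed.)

l=1 r=14: '6'=='6', l++,r--
l=2 r=13: '8'=='8', l++,r--
l=3 r=12: '9'=='9', l++,r--

l=4, r=11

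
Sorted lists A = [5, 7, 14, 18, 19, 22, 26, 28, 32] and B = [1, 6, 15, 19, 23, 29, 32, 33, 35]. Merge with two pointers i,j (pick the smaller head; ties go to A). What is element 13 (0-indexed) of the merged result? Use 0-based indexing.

i=0 j=0: A[i]=5>B[j]=1 take 1, j++
i=0 j=1: A[i]=5<=B[j]=6 take 5, i++
i=1 j=1: A[i]=7>B[j]=6 take 6, j++
i=1 j=2: A[i]=7<=B[j]=15 take 7, i++
i=2 j=2: A[i]=14<=B[j]=15 take 14, i++
i=3 j=2: A[i]=18>B[j]=15 take 15, j++
i=3 j=3: A[i]=18<=B[j]=19 take 18, i++
i=4 j=3: A[i]=19<=B[j]=19 take 19, i++
i=5 j=3: A[i]=22>B[j]=19 take 19, j++
i=5 j=4: A[i]=22<=B[j]=23 take 22, i++
i=6 j=4: A[i]=26>B[j]=23 take 23, j++
i=6 j=5: A[i]=26<=B[j]=29 take 26, i++
i=7 j=5: A[i]=28<=B[j]=29 take 28, i++
i=8 j=5: A[i]=32>B[j]=29 take 29, j++
i=8 j=6: A[i]=32<=B[j]=32 take 32, i++
i=9 j=6: A done, take B[j]=32, j++
i=9 j=7: A done, take B[j]=33, j++
i=9 j=8: A done, take B[j]=35, j++

merged[13] = 29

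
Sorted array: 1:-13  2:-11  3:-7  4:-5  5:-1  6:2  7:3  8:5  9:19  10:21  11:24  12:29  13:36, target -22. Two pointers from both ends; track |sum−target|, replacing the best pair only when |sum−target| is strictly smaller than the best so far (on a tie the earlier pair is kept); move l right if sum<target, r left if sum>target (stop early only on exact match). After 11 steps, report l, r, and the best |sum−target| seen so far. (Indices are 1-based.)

l=1 r=13: -13+36=23 d=45 *, r--
l=1 r=12: -13+29=16 d=38 *, r--
l=1 r=11: -13+24=11 d=33 *, r--
l=1 r=10: -13+21=8 d=30 *, r--
l=1 r=9: -13+19=6 d=28 *, r--
l=1 r=8: -13+5=-8 d=14 *, r--
l=1 r=7: -13+3=-10 d=12 *, r--
l=1 r=6: -13+2=-11 d=11 *, r--
l=1 r=5: -13+-1=-14 d=8 *, r--
l=1 r=4: -13+-5=-18 d=4 *, r--
l=1 r=3: -13+-7=-20 d=2 *, r--

l=1, r=2, best |Δ|=2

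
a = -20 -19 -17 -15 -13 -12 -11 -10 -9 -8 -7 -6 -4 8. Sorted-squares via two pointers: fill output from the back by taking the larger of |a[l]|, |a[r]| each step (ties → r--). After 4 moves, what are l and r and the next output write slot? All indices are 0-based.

l=0 r=13: |-20|>|8| out[13]=400, l++
l=1 r=13: |-19|>|8| out[12]=361, l++
l=2 r=13: |-17|>|8| out[11]=289, l++
l=3 r=13: |-15|>|8| out[10]=225, l++

l=4, r=13, next write slot=9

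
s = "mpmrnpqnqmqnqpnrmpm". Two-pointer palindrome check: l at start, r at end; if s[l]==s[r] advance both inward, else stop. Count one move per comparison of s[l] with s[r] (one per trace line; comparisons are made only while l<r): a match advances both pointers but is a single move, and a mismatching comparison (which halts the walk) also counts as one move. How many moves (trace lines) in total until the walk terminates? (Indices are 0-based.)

9 moves

[0,18] 'm'=='m' → l++,r--
[1,17] 'p'=='p' → l++,r--
[2,16] 'm'=='m' → l++,r--
[3,15] 'r'=='r' → l++,r--
[4,14] 'n'=='n' → l++,r--
[5,13] 'p'=='p' → l++,r--
[6,12] 'q'=='q' → l++,r--
[7,11] 'n'=='n' → l++,r--
[8,10] 'q'=='q' → l++,r--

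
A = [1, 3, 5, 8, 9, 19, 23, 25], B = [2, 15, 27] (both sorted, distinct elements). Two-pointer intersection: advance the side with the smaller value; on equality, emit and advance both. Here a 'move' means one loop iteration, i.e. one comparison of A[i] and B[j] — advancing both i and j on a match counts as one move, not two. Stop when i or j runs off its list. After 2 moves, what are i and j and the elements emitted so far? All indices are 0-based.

i=0 j=0: 1<2, i++
i=1 j=0: 3>2, j++

i=1, j=1, emitted=[]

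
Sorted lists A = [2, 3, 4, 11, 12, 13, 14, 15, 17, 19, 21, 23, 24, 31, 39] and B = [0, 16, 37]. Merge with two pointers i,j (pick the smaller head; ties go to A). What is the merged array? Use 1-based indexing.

i=1 j=1: A[i]=2>B[j]=0 take 0, j++
i=1 j=2: A[i]=2<=B[j]=16 take 2, i++
i=2 j=2: A[i]=3<=B[j]=16 take 3, i++
i=3 j=2: A[i]=4<=B[j]=16 take 4, i++
i=4 j=2: A[i]=11<=B[j]=16 take 11, i++
i=5 j=2: A[i]=12<=B[j]=16 take 12, i++
i=6 j=2: A[i]=13<=B[j]=16 take 13, i++
i=7 j=2: A[i]=14<=B[j]=16 take 14, i++
i=8 j=2: A[i]=15<=B[j]=16 take 15, i++
i=9 j=2: A[i]=17>B[j]=16 take 16, j++
i=9 j=3: A[i]=17<=B[j]=37 take 17, i++
i=10 j=3: A[i]=19<=B[j]=37 take 19, i++
i=11 j=3: A[i]=21<=B[j]=37 take 21, i++
i=12 j=3: A[i]=23<=B[j]=37 take 23, i++
i=13 j=3: A[i]=24<=B[j]=37 take 24, i++
i=14 j=3: A[i]=31<=B[j]=37 take 31, i++
i=15 j=3: A[i]=39>B[j]=37 take 37, j++
i=15 j=4: B done, take A[i]=39, i++

[0, 2, 3, 4, 11, 12, 13, 14, 15, 16, 17, 19, 21, 23, 24, 31, 37, 39]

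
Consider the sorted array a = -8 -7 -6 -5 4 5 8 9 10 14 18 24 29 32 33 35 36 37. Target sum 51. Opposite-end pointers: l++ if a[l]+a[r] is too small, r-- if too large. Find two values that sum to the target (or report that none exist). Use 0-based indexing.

l=0 r=17: -8+37=29 <51, l++
l=1 r=17: -7+37=30 <51, l++
l=2 r=17: -6+37=31 <51, l++
l=3 r=17: -5+37=32 <51, l++
l=4 r=17: 4+37=41 <51, l++
l=5 r=17: 5+37=42 <51, l++
l=6 r=17: 8+37=45 <51, l++
l=7 r=17: 9+37=46 <51, l++
l=8 r=17: 10+37=47 <51, l++
l=9 r=17: 14+37=51, found

(14, 37)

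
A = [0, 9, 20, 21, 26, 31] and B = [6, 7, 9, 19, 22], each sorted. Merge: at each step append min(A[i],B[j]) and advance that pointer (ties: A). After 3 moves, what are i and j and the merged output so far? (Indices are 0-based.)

[i=0,j=0] A[i]=0<=B[j]=6 take 0 → i++
[i=1,j=0] A[i]=9>B[j]=6 take 6 → j++
[i=1,j=1] A[i]=9>B[j]=7 take 7 → j++

i=1, j=2, merged so far=[0, 6, 7]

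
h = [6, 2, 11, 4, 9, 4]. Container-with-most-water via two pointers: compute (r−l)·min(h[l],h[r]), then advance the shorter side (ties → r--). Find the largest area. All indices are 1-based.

[1,6] min(6,4)*5=20 best=20 * → r--
[1,5] min(6,9)*4=24 best=24 * → l++
[2,5] min(2,9)*3=6 best=24 → l++
[3,5] min(11,9)*2=18 best=24 → r--
[3,4] min(11,4)*1=4 best=24 → r--

max area = 24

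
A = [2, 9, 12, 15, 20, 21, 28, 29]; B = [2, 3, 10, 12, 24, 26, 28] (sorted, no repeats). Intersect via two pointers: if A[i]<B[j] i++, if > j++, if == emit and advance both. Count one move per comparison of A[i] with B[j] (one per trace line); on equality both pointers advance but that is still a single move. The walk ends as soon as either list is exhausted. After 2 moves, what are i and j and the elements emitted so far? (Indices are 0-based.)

i=1, j=2, emitted=[2]

i=0 j=0: 2==2 emit, i++,j++
i=1 j=1: 9>3, j++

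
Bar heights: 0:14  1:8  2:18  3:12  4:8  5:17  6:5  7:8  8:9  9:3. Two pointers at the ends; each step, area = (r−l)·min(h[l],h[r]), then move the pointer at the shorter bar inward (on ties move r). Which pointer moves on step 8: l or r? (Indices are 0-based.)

l=0 r=9: min(14,3)*9=27 best=27 *, r--
l=0 r=8: min(14,9)*8=72 best=72 *, r--
l=0 r=7: min(14,8)*7=56 best=72, r--
l=0 r=6: min(14,5)*6=30 best=72, r--
l=0 r=5: min(14,17)*5=70 best=72, l++
l=1 r=5: min(8,17)*4=32 best=72, l++
l=2 r=5: min(18,17)*3=51 best=72, r--
l=2 r=4: min(18,8)*2=16 best=72, r--

r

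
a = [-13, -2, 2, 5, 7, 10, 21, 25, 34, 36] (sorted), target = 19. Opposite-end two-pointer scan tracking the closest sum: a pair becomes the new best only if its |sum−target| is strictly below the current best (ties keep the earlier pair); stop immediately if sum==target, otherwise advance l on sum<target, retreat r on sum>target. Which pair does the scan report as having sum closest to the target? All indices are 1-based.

l=1 r=10: -13+36=23 d=4 *, r--
l=1 r=9: -13+34=21 d=2 *, r--
l=1 r=8: -13+25=12 d=7, l++
l=2 r=8: -2+25=23 d=4, r--
l=2 r=7: -2+21=19 d=0 *, stop

pair (-2, 21) with sum 19 (|Δ|=0)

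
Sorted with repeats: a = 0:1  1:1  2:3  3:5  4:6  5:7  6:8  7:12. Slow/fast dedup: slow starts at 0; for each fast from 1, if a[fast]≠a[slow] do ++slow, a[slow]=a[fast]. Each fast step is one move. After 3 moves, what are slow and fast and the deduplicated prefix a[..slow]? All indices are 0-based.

slow=2, fast=4, prefix=[1, 3, 5]

(s=0,f=1) a[fast]=1=a[slow] dup → fast++
(s=0,f=2) a[fast]=3≠a[slow]=1 write a[1]=3 → slow++,fast++
(s=1,f=3) a[fast]=5≠a[slow]=3 write a[2]=5 → slow++,fast++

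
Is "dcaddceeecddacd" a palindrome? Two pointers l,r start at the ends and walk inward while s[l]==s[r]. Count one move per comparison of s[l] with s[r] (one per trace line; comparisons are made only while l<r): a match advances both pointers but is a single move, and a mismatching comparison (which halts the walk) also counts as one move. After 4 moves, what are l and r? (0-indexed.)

l=4, r=10

l=0 r=14: 'd'=='d', l++,r--
l=1 r=13: 'c'=='c', l++,r--
l=2 r=12: 'a'=='a', l++,r--
l=3 r=11: 'd'=='d', l++,r--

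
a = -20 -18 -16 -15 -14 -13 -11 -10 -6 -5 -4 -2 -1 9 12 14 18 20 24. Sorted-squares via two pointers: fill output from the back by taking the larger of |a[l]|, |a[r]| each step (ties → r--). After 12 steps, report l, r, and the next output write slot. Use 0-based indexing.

l=7, r=13, next write slot=6

[0,18] |-20|<=|24| out[18]=576 → r--
[0,17] |-20|<=|20| out[17]=400 → r--
[0,16] |-20|>|18| out[16]=400 → l++
[1,16] |-18|<=|18| out[15]=324 → r--
[1,15] |-18|>|14| out[14]=324 → l++
[2,15] |-16|>|14| out[13]=256 → l++
[3,15] |-15|>|14| out[12]=225 → l++
[4,15] |-14|<=|14| out[11]=196 → r--
[4,14] |-14|>|12| out[10]=196 → l++
[5,14] |-13|>|12| out[9]=169 → l++
[6,14] |-11|<=|12| out[8]=144 → r--
[6,13] |-11|>|9| out[7]=121 → l++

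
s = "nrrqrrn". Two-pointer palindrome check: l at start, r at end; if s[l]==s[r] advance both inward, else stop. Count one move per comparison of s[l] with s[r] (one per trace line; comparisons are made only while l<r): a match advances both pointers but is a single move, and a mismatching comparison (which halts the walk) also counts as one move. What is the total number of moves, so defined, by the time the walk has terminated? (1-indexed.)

[1,7] 'n'=='n' → l++,r--
[2,6] 'r'=='r' → l++,r--
[3,5] 'r'=='r' → l++,r--

3 moves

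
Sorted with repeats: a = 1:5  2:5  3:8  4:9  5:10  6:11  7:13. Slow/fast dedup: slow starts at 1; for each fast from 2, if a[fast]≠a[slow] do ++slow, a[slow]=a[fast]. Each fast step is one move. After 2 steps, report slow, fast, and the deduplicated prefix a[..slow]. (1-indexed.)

(s=1,f=2) a[fast]=5=a[slow] dup → fast++
(s=1,f=3) a[fast]=8≠a[slow]=5 write a[2]=8 → slow++,fast++

slow=2, fast=4, prefix=[5, 8]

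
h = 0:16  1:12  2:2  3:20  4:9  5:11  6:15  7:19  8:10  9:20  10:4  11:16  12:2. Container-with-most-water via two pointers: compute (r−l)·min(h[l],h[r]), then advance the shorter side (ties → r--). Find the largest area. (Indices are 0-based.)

max area = 176

[0,12] min(16,2)*12=24 best=24 * → r--
[0,11] min(16,16)*11=176 best=176 * → r--
[0,10] min(16,4)*10=40 best=176 → r--
[0,9] min(16,20)*9=144 best=176 → l++
[1,9] min(12,20)*8=96 best=176 → l++
[2,9] min(2,20)*7=14 best=176 → l++
[3,9] min(20,20)*6=120 best=176 → r--
[3,8] min(20,10)*5=50 best=176 → r--
[3,7] min(20,19)*4=76 best=176 → r--
[3,6] min(20,15)*3=45 best=176 → r--
[3,5] min(20,11)*2=22 best=176 → r--
[3,4] min(20,9)*1=9 best=176 → r--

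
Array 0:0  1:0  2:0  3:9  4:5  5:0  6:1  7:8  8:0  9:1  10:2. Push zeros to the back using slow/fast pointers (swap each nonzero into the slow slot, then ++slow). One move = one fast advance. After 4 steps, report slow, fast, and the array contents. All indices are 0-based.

slow=1, fast=4, a=[9, 0, 0, 0, 5, 0, 1, 8, 0, 1, 2]

(s=0,f=0) a[fast]=0 → fast++
(s=0,f=1) a[fast]=0 → fast++
(s=0,f=2) a[fast]=0 → fast++
(s=0,f=3) a[fast]=9≠0 swap→a[0]=9 → slow++,fast++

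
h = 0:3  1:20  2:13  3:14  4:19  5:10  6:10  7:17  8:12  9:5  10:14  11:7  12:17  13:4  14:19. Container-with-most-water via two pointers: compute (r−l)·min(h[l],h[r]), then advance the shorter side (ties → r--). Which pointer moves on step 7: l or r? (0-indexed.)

[0,14] min(3,19)*14=42 best=42 * → l++
[1,14] min(20,19)*13=247 best=247 * → r--
[1,13] min(20,4)*12=48 best=247 → r--
[1,12] min(20,17)*11=187 best=247 → r--
[1,11] min(20,7)*10=70 best=247 → r--
[1,10] min(20,14)*9=126 best=247 → r--
[1,9] min(20,5)*8=40 best=247 → r--

r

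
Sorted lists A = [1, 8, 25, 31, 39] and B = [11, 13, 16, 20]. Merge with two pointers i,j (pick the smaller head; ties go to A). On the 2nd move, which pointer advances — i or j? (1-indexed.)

[i=1,j=1] A[i]=1<=B[j]=11 take 1 → i++
[i=2,j=1] A[i]=8<=B[j]=11 take 8 → i++

i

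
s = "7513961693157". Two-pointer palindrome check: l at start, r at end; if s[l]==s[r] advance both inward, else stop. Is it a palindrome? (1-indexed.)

palindrome

[1,13] '7'=='7' → l++,r--
[2,12] '5'=='5' → l++,r--
[3,11] '1'=='1' → l++,r--
[4,10] '3'=='3' → l++,r--
[5,9] '9'=='9' → l++,r--
[6,8] '6'=='6' → l++,r--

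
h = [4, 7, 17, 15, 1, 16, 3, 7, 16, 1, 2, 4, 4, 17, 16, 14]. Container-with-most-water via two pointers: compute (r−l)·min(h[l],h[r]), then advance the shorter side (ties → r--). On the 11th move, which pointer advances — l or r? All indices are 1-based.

l=1 r=16: min(4,14)*15=60 best=60 *, l++
l=2 r=16: min(7,14)*14=98 best=98 *, l++
l=3 r=16: min(17,14)*13=182 best=182 *, r--
l=3 r=15: min(17,16)*12=192 best=192 *, r--
l=3 r=14: min(17,17)*11=187 best=192, r--
l=3 r=13: min(17,4)*10=40 best=192, r--
l=3 r=12: min(17,4)*9=36 best=192, r--
l=3 r=11: min(17,2)*8=16 best=192, r--
l=3 r=10: min(17,1)*7=7 best=192, r--
l=3 r=9: min(17,16)*6=96 best=192, r--
l=3 r=8: min(17,7)*5=35 best=192, r--

r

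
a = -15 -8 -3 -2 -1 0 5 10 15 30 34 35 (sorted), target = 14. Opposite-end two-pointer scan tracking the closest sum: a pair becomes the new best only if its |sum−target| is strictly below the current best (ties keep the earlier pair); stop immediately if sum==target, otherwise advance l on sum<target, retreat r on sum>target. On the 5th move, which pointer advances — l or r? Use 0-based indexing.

[0,11] -15+35=20 d=6 * → r--
[0,10] -15+34=19 d=5 * → r--
[0,9] -15+30=15 d=1 * → r--
[0,8] -15+15=0 d=14 → l++
[1,8] -8+15=7 d=7 → l++

l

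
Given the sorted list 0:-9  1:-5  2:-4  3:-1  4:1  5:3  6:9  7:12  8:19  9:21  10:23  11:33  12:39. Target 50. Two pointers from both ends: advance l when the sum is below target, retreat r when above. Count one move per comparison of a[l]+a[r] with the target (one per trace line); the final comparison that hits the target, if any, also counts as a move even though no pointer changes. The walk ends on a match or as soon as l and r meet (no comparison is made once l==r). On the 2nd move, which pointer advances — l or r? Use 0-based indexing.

l=0 r=12: -9+39=30 <50, l++
l=1 r=12: -5+39=34 <50, l++

l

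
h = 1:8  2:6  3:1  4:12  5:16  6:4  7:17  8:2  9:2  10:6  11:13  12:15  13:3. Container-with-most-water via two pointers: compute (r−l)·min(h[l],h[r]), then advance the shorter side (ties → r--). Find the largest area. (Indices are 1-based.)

max area = 105

l=1 r=13: min(8,3)*12=36 best=36 *, r--
l=1 r=12: min(8,15)*11=88 best=88 *, l++
l=2 r=12: min(6,15)*10=60 best=88, l++
l=3 r=12: min(1,15)*9=9 best=88, l++
l=4 r=12: min(12,15)*8=96 best=96 *, l++
l=5 r=12: min(16,15)*7=105 best=105 *, r--
l=5 r=11: min(16,13)*6=78 best=105, r--
l=5 r=10: min(16,6)*5=30 best=105, r--
l=5 r=9: min(16,2)*4=8 best=105, r--
l=5 r=8: min(16,2)*3=6 best=105, r--
l=5 r=7: min(16,17)*2=32 best=105, l++
l=6 r=7: min(4,17)*1=4 best=105, l++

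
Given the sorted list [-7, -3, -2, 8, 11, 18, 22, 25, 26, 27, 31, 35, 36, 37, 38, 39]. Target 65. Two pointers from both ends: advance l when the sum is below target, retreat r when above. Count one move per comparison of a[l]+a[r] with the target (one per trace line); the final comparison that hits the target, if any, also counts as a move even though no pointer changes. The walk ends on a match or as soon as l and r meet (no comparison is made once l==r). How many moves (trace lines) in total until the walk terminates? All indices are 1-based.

[1,16] -7+39=32 <65 → l++
[2,16] -3+39=36 <65 → l++
[3,16] -2+39=37 <65 → l++
[4,16] 8+39=47 <65 → l++
[5,16] 11+39=50 <65 → l++
[6,16] 18+39=57 <65 → l++
[7,16] 22+39=61 <65 → l++
[8,16] 25+39=64 <65 → l++
[9,16] 26+39=65 → found

9 moves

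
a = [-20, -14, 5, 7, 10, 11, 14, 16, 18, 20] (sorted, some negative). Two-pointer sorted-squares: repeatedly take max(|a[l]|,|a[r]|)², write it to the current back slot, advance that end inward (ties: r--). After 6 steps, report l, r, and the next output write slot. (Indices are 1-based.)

l=3, r=6, next write slot=4

l=1 r=10: |-20|<=|20| out[10]=400, r--
l=1 r=9: |-20|>|18| out[9]=400, l++
l=2 r=9: |-14|<=|18| out[8]=324, r--
l=2 r=8: |-14|<=|16| out[7]=256, r--
l=2 r=7: |-14|<=|14| out[6]=196, r--
l=2 r=6: |-14|>|11| out[5]=196, l++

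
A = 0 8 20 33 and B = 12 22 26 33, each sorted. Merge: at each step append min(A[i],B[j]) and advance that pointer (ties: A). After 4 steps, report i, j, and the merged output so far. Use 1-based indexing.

i=4, j=2, merged so far=[0, 8, 12, 20]

[i=1,j=1] A[i]=0<=B[j]=12 take 0 → i++
[i=2,j=1] A[i]=8<=B[j]=12 take 8 → i++
[i=3,j=1] A[i]=20>B[j]=12 take 12 → j++
[i=3,j=2] A[i]=20<=B[j]=22 take 20 → i++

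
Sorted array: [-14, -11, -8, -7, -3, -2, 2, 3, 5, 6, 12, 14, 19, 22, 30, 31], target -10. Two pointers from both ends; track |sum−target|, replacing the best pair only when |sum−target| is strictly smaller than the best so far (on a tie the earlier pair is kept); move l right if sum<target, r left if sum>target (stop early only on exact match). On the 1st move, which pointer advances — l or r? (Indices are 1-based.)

[1,16] -14+31=17 d=27 * → r--

r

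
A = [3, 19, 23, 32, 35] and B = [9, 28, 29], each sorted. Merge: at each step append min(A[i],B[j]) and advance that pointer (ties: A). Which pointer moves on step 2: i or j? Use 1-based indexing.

j

i=1 j=1: A[i]=3<=B[j]=9 take 3, i++
i=2 j=1: A[i]=19>B[j]=9 take 9, j++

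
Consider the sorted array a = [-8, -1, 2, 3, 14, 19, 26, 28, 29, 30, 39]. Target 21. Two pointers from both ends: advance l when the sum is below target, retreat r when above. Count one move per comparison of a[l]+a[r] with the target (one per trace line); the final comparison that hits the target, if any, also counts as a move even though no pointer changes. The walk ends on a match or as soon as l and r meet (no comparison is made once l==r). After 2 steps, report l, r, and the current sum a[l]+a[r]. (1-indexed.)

l=1, r=9, sum=21

[1,11] -8+39=31 >21 → r--
[1,10] -8+30=22 >21 → r--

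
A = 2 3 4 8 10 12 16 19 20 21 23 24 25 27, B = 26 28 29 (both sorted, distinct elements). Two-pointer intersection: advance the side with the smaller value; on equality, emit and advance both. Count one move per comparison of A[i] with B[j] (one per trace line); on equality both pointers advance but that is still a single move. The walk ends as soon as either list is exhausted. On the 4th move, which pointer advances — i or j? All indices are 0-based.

[i=0,j=0] 2<26 → i++
[i=1,j=0] 3<26 → i++
[i=2,j=0] 4<26 → i++
[i=3,j=0] 8<26 → i++

i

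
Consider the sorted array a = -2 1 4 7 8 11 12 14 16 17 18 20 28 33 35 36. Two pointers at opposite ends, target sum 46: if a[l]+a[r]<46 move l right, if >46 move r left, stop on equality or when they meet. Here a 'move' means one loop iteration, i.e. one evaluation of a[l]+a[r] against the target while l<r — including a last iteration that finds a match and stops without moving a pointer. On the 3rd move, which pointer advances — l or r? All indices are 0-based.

l

l=0 r=15: -2+36=34 <46, l++
l=1 r=15: 1+36=37 <46, l++
l=2 r=15: 4+36=40 <46, l++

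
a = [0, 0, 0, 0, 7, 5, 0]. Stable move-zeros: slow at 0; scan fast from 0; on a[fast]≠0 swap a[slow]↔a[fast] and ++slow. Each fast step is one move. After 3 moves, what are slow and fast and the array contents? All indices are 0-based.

(s=0,f=0) a[fast]=0 → fast++
(s=0,f=1) a[fast]=0 → fast++
(s=0,f=2) a[fast]=0 → fast++

slow=0, fast=3, a=[0, 0, 0, 0, 7, 5, 0]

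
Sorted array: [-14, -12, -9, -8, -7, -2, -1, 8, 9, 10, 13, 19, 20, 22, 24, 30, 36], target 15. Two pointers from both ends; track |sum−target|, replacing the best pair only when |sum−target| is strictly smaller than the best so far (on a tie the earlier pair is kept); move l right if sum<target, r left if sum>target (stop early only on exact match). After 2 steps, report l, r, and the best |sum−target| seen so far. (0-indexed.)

l=0 r=16: -14+36=22 d=7 *, r--
l=0 r=15: -14+30=16 d=1 *, r--

l=0, r=14, best |Δ|=1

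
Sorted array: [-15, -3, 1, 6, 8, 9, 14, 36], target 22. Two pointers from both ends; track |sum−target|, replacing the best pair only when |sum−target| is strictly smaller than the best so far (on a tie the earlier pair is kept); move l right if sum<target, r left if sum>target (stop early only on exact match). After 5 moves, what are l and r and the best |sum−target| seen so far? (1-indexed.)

l=5, r=7, best |Δ|=1

l=1 r=8: -15+36=21 d=1 *, l++
l=2 r=8: -3+36=33 d=11, r--
l=2 r=7: -3+14=11 d=11, l++
l=3 r=7: 1+14=15 d=7, l++
l=4 r=7: 6+14=20 d=2, l++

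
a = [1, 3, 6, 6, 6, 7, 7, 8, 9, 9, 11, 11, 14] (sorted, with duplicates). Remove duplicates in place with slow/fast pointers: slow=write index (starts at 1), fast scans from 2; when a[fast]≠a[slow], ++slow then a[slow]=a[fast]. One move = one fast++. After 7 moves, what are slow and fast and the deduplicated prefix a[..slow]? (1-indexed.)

slow=5, fast=9, prefix=[1, 3, 6, 7, 8]

(s=1,f=2) a[fast]=3≠a[slow]=1 write a[2]=3 → slow++,fast++
(s=2,f=3) a[fast]=6≠a[slow]=3 write a[3]=6 → slow++,fast++
(s=3,f=4) a[fast]=6=a[slow] dup → fast++
(s=3,f=5) a[fast]=6=a[slow] dup → fast++
(s=3,f=6) a[fast]=7≠a[slow]=6 write a[4]=7 → slow++,fast++
(s=4,f=7) a[fast]=7=a[slow] dup → fast++
(s=4,f=8) a[fast]=8≠a[slow]=7 write a[5]=8 → slow++,fast++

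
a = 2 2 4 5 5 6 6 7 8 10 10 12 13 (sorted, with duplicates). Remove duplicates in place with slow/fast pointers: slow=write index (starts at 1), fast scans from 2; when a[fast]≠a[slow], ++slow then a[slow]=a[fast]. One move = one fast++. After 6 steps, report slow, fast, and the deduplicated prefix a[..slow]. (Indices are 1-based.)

slow=4, fast=8, prefix=[2, 4, 5, 6]

(s=1,f=2) a[fast]=2=a[slow] dup → fast++
(s=1,f=3) a[fast]=4≠a[slow]=2 write a[2]=4 → slow++,fast++
(s=2,f=4) a[fast]=5≠a[slow]=4 write a[3]=5 → slow++,fast++
(s=3,f=5) a[fast]=5=a[slow] dup → fast++
(s=3,f=6) a[fast]=6≠a[slow]=5 write a[4]=6 → slow++,fast++
(s=4,f=7) a[fast]=6=a[slow] dup → fast++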